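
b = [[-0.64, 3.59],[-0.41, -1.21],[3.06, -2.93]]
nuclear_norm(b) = 7.35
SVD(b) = [[0.64, -0.61], [-0.16, 0.48], [-0.75, -0.62]] @ diag([5.386582098350698, 1.9654855119607935]) @ [[-0.49, 0.87], [-0.87, -0.49]]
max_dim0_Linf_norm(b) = 3.59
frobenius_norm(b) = 5.73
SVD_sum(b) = [[-1.69, 3.0], [0.42, -0.74], [1.99, -3.53]] + [[1.05, 0.59],[-0.83, -0.47],[1.07, 0.6]]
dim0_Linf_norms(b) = [3.06, 3.59]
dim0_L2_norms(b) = [3.15, 4.79]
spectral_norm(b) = 5.39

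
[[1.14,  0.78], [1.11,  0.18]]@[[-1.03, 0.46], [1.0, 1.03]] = [[-0.39, 1.33], [-0.96, 0.70]]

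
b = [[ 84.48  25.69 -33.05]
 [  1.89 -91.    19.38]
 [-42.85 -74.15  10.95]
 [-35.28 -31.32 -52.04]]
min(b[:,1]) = -91.0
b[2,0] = -42.85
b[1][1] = -91.0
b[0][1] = 25.69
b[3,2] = -52.04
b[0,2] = -33.05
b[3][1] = -31.32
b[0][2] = -33.05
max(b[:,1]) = 25.69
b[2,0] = -42.85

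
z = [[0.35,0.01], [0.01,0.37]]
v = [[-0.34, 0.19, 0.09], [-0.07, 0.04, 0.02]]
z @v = [[-0.12, 0.07, 0.03], [-0.03, 0.02, 0.01]]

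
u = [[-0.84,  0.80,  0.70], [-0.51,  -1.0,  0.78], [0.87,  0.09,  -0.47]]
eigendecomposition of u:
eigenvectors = [[(0.04+0.53j), (0.04-0.53j), (0.62+0j)],[-0.73+0.00j, -0.73-0.00j, 0.21+0.00j],[0.30-0.31j, 0.30+0.31j, (0.75+0j)]]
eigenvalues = [(-1.29+0.69j), (-1.29-0.69j), (0.28+0j)]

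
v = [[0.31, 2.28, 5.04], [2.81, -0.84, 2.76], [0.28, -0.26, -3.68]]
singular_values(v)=[7.1, 3.0, 1.13]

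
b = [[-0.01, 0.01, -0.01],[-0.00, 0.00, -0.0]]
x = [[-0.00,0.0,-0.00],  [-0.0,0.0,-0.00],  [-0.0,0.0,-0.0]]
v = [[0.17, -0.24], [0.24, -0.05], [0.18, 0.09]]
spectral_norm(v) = 0.37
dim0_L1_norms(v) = [0.59, 0.38]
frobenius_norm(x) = 0.00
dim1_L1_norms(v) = [0.41, 0.29, 0.27]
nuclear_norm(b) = 0.02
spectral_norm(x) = 0.00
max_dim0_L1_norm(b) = 0.01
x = v @ b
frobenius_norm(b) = 0.02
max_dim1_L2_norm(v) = 0.29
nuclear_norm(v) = 0.59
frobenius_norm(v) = 0.43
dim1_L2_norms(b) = [0.02, 0.0]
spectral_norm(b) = 0.02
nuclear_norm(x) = 0.00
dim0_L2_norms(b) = [0.01, 0.01, 0.01]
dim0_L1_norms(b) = [0.01, 0.01, 0.01]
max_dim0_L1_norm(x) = 0.0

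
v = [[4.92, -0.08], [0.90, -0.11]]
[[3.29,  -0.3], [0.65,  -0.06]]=v@[[0.66,-0.06], [-0.53,0.1]]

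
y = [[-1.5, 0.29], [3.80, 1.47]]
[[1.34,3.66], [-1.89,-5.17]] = y @ [[-0.76, -2.08], [0.68, 1.86]]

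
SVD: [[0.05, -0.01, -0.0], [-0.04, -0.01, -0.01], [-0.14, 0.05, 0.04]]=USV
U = [[-0.3, 0.36, 0.88], [0.20, -0.88, 0.43], [0.93, 0.30, 0.19]]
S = [0.16, 0.03, 0.0]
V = [[-0.93,0.29,0.21], [0.36,0.65,0.67], [-0.05,-0.70,0.71]]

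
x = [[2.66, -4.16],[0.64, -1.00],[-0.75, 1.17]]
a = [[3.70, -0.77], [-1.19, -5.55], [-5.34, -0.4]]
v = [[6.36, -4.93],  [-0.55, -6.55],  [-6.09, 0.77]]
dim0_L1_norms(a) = [10.23, 6.72]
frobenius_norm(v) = 12.07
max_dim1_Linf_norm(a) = 5.55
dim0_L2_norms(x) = [2.84, 4.44]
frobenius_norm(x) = 5.27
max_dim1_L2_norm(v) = 8.05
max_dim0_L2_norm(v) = 8.82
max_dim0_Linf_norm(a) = 5.55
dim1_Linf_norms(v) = [6.36, 6.55, 6.09]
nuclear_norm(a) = 12.18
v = a + x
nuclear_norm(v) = 16.60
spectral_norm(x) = 5.27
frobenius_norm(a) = 8.67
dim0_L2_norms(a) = [6.6, 5.62]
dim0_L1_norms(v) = [13.0, 12.25]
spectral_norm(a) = 6.78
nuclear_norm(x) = 5.27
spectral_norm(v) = 10.28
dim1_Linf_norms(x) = [4.16, 1.0, 1.17]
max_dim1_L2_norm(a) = 5.68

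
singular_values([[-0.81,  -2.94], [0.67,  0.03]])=[3.06, 0.64]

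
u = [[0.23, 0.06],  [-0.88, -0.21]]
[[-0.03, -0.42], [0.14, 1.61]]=u@ [[-0.43, -1.80], [1.12, -0.12]]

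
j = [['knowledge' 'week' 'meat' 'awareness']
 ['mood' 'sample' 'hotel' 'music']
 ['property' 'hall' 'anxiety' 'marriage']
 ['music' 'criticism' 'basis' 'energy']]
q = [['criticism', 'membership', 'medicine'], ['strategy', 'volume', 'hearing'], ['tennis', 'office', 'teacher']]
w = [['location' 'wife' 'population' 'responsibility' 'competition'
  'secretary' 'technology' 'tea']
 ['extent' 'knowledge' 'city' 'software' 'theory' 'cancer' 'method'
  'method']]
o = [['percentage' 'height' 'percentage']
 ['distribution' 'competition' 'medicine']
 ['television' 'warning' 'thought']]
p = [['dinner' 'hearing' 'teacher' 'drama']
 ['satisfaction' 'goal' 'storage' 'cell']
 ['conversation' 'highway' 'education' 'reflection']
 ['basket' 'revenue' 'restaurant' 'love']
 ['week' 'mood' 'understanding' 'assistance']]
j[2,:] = ['property', 'hall', 'anxiety', 'marriage']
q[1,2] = 'hearing'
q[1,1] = 'volume'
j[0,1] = 'week'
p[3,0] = 'basket'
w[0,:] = ['location', 'wife', 'population', 'responsibility', 'competition', 'secretary', 'technology', 'tea']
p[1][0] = 'satisfaction'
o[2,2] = 'thought'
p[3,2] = 'restaurant'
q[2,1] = 'office'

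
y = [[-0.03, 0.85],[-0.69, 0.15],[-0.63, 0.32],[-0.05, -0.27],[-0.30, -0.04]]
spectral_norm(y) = 1.12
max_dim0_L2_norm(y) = 0.98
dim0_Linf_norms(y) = [0.69, 0.85]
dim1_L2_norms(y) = [0.85, 0.71, 0.71, 0.27, 0.3]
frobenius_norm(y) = 1.37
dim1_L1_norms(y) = [0.88, 0.84, 0.95, 0.32, 0.34]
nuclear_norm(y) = 1.92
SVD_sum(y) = [[-0.44, 0.41], [-0.44, 0.41], [-0.5, 0.46], [0.11, -0.10], [-0.14, 0.13]] + [[0.41,0.44], [-0.25,-0.26], [-0.13,-0.14], [-0.16,-0.17], [-0.16,-0.17]]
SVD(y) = [[-0.54, 0.75], [-0.54, -0.45], [-0.61, -0.24], [0.13, -0.29], [-0.17, -0.29]] @ diag([1.118060926791129, 0.7988990949944567]) @ [[0.73, -0.68], [0.68, 0.73]]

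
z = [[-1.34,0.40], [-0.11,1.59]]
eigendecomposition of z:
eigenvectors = [[-1.0, -0.14], [-0.04, -0.99]]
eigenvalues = [-1.32, 1.57]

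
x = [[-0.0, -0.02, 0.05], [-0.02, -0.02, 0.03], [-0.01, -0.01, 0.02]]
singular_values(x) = [0.07, 0.02, 0.0]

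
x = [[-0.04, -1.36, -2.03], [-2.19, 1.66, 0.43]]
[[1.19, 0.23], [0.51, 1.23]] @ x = [[-0.55, -1.24, -2.32], [-2.71, 1.35, -0.51]]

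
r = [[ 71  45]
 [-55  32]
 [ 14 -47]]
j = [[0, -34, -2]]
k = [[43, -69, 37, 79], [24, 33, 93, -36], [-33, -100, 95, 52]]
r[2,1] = -47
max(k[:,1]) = 33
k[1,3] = -36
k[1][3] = -36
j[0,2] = -2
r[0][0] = 71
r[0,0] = 71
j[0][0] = 0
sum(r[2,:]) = -33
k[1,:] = [24, 33, 93, -36]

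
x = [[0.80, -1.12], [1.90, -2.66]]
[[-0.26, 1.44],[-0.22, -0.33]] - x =[[-1.06, 2.56], [-2.12, 2.33]]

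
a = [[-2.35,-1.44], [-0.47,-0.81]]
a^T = [[-2.35,  -0.47], [-1.44,  -0.81]]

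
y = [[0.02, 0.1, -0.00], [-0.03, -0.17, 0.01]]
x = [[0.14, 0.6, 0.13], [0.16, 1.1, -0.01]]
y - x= [[-0.12, -0.5, -0.13], [-0.19, -1.27, 0.02]]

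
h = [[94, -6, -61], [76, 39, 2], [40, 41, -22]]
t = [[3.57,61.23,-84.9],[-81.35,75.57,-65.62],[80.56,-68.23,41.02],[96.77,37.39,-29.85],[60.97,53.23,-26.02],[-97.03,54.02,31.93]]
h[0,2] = -61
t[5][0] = -97.03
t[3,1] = 37.39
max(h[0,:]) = 94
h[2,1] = 41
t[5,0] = -97.03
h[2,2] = -22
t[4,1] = 53.23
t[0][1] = 61.23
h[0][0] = 94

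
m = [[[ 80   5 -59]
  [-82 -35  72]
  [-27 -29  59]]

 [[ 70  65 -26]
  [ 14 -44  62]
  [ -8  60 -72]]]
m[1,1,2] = 62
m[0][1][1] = -35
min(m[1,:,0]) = -8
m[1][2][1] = 60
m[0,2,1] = -29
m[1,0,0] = 70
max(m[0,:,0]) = 80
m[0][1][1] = -35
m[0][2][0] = -27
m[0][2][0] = -27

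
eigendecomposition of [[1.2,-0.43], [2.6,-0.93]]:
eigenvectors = [[0.42, 0.34], [0.91, 0.94]]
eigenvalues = [0.26, 0.01]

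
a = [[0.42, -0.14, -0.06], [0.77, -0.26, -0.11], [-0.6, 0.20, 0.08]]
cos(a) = [[0.95,0.02,0.01], [-0.09,1.03,0.01], [0.07,-0.02,0.99]]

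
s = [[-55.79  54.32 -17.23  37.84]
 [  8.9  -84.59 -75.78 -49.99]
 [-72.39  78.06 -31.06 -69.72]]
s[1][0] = 8.9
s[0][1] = 54.32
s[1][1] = -84.59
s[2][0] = -72.39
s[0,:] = [-55.79, 54.32, -17.23, 37.84]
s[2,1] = 78.06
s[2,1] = 78.06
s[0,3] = 37.84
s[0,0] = -55.79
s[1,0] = 8.9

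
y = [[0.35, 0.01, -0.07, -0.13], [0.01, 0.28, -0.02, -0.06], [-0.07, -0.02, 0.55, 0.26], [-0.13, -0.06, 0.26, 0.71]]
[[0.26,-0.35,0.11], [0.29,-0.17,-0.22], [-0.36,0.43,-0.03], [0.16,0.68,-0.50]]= y @ [[0.83, -0.67, 0.09], [1.12, -0.42, -0.94], [-0.88, 0.37, 0.34], [0.79, 0.66, -0.89]]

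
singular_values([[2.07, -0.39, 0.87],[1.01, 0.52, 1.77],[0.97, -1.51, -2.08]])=[3.19, 2.64, 0.0]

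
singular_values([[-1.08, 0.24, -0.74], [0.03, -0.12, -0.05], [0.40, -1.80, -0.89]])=[2.06, 1.32, 0.0]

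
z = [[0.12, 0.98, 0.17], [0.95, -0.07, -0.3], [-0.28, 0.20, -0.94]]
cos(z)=[[0.58,-0.03,0.19], [-0.05,0.58,-0.2], [-0.18,0.21,0.62]]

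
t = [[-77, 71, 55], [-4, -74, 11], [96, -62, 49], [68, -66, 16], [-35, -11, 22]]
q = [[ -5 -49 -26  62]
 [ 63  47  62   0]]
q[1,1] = 47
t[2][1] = -62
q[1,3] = 0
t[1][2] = 11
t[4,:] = [-35, -11, 22]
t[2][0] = 96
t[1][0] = -4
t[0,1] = 71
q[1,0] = 63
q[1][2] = 62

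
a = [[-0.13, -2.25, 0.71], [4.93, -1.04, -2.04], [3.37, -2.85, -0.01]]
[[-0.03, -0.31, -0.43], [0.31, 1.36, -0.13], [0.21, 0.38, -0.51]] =a@ [[0.08, 0.12, -0.0], [0.02, 0.01, 0.18], [0.03, -0.38, -0.03]]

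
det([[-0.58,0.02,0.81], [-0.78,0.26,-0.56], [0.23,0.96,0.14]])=-0.988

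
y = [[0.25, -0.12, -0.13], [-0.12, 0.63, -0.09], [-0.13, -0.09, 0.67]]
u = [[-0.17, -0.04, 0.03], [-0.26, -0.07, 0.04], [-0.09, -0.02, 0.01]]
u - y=[[-0.42, 0.08, 0.16],[-0.14, -0.7, 0.13],[0.04, 0.07, -0.66]]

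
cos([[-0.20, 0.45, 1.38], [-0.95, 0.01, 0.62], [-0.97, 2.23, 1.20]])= [[1.71, -1.42, -0.90], [0.29, 0.46, 0.19], [1.51, -1.27, 0.09]]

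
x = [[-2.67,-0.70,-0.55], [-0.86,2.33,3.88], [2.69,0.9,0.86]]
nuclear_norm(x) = 8.66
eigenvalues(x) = [-2.77, -0.0, 3.29]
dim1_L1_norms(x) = [3.92, 7.07, 4.45]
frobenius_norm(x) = 6.16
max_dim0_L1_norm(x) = 6.22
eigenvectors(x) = [[0.60,0.11,-0.13], [0.54,-0.84,0.97], [-0.58,0.53,0.21]]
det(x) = 0.02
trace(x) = 0.52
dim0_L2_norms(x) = [3.89, 2.59, 4.01]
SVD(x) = [[0.29, 0.64, 0.72], [-0.89, 0.46, -0.05], [-0.36, -0.62, 0.69]] @ diag([4.792748779256872, 3.867758736460359, 0.0012228926125451916]) @ [[-0.20, -0.54, -0.82], [-0.97, 0.02, 0.23], [-0.11, 0.84, -0.53]]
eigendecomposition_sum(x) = [[-2.48, -0.34, -0.01], [-2.24, -0.3, -0.01], [2.39, 0.33, 0.01]] + [[-0.00, 0.0, -0.00], [0.00, -0.0, 0.0], [-0.00, 0.0, -0.00]] + [[-0.19, -0.36, -0.53], [1.37, 2.63, 3.89], [0.30, 0.57, 0.85]]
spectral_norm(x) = 4.79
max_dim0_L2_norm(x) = 4.01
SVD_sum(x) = [[-0.28, -0.74, -1.12], [0.86, 2.3, 3.47], [0.35, 0.94, 1.42]] + [[-2.39, 0.04, 0.57], [-1.72, 0.03, 0.41], [2.34, -0.04, -0.56]] + [[-0.0, 0.00, -0.0], [0.0, -0.0, 0.0], [-0.00, 0.0, -0.00]]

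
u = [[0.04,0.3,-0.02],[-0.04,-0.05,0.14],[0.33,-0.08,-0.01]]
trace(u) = -0.02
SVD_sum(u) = [[-0.1, 0.06, 0.00], [-0.01, 0.01, 0.00], [0.28, -0.16, -0.01]] + [[0.14, 0.24, -0.06], [-0.04, -0.08, 0.02], [0.05, 0.08, -0.02]] + [[0.0,0.01,0.03], [0.02,0.02,0.12], [0.0,0.0,0.02]]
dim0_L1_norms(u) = [0.41, 0.43, 0.17]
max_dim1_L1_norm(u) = 0.42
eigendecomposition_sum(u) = [[(0.08+0j), (0.08+0j), (0.05-0j)], [0.05+0.00j, (0.05+0j), (0.03-0j)], [0.11+0.00j, 0.11+0.00j, 0.07-0.00j]] + [[-0.02+0.08j, 0.11-0.01j, (-0.03-0.05j)], [(-0.04-0.06j), (-0.05+0.09j), (0.06+0j)], [(0.11-0.03j), -0.10-0.13j, -0.04+0.08j]] + [[(-0.02-0.08j), 0.11+0.01j, (-0.03+0.05j)], [-0.04+0.06j, -0.05-0.09j, 0.06-0.00j], [(0.11+0.03j), (-0.1+0.13j), -0.04-0.08j]]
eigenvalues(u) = [(0.2+0j), (-0.11+0.24j), (-0.11-0.24j)]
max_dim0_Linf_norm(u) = 0.33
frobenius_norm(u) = 0.48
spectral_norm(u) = 0.35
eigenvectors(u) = [[(-0.56+0j), -0.26+0.43j, (-0.26-0.43j)], [-0.34+0.00j, (-0.17-0.42j), -0.17+0.42j], [(-0.76+0j), 0.73+0.00j, 0.73-0.00j]]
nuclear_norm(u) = 0.78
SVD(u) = [[0.34,-0.90,0.27], [0.04,0.29,0.96], [-0.94,-0.31,0.13]] @ diag([0.34582154344172095, 0.30765070835850866, 0.1298402931993526]) @ [[-0.86, 0.5, 0.02], [-0.49, -0.85, 0.20], [0.12, 0.16, 0.98]]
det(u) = 0.01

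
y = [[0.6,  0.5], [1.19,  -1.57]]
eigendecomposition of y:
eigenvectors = [[0.9, -0.2], [0.44, 0.98]]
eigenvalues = [0.85, -1.82]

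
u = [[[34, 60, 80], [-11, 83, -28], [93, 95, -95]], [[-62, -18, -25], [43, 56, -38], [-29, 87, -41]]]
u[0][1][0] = -11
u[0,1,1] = 83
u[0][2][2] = -95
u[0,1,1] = 83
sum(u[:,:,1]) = 363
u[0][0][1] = 60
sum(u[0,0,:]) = 174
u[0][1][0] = -11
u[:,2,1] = [95, 87]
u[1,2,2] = -41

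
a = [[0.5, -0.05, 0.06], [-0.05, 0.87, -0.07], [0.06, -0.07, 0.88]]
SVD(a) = [[0.17,0.01,-0.99],  [-0.67,0.74,-0.10],  [0.72,0.68,0.13]] @ diag([0.9584473796495004, 0.8048746050685092, 0.48667801528198984]) @ [[0.17,-0.67,0.72], [0.01,0.74,0.68], [-0.99,-0.10,0.13]]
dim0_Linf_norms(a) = [0.5, 0.87, 0.88]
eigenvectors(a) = [[-0.99, -0.17, 0.01], [-0.1, 0.67, 0.74], [0.13, -0.72, 0.68]]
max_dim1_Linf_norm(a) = 0.88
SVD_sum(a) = [[0.03, -0.11, 0.12], [-0.11, 0.43, -0.46], [0.12, -0.46, 0.50]] + [[0.00, 0.01, 0.01], [0.01, 0.44, 0.40], [0.01, 0.40, 0.37]] + [[0.47, 0.05, -0.06], [0.05, 0.01, -0.01], [-0.06, -0.01, 0.01]]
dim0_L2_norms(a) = [0.51, 0.87, 0.88]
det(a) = 0.38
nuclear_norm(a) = 2.25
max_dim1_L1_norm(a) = 1.01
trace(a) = 2.25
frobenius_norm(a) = 1.34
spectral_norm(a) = 0.96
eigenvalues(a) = [0.49, 0.96, 0.8]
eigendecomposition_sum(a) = [[0.47,0.05,-0.06], [0.05,0.01,-0.01], [-0.06,-0.01,0.01]] + [[0.03, -0.11, 0.12], [-0.11, 0.43, -0.46], [0.12, -0.46, 0.50]] + [[0.0, 0.01, 0.01], [0.01, 0.44, 0.40], [0.01, 0.4, 0.37]]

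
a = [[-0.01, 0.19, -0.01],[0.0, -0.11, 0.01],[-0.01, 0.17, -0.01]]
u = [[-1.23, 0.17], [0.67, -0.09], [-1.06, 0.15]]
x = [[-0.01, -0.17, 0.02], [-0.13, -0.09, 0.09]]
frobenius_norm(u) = 1.77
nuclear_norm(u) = 1.78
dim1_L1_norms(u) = [1.4, 0.76, 1.21]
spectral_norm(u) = 1.77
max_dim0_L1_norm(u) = 2.96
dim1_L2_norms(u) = [1.24, 0.68, 1.07]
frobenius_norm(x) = 0.25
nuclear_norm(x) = 0.34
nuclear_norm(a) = 0.29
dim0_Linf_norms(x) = [0.13, 0.17, 0.09]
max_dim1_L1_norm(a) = 0.21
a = u @ x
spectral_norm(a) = 0.28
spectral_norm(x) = 0.22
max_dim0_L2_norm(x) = 0.19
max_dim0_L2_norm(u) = 1.76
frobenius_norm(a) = 0.28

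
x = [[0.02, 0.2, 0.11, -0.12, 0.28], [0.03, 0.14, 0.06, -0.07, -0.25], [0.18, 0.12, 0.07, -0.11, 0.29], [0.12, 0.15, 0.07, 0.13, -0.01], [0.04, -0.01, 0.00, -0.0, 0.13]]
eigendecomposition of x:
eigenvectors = [[-0.20-0.35j, -0.20+0.35j, 0.32+0.00j, (-0.79+0j), (-0+0j)], [-0.08-0.31j, -0.08+0.31j, (-0.56+0j), 0.13+0.00j, 0.44+0.00j], [(-0.31-0.35j), (-0.31+0.35j), 0.70+0.00j, (0.56+0j), (-0.9+0j)], [(-0.72+0j), (-0.72-0j), (-0.01+0j), (0.15+0j), (-0.02+0j)], [(-0.07+0.01j), (-0.07-0.01j), 0.32+0.00j, 0.13+0.00j, (0.03+0j)]]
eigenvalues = [(0.21+0.16j), (0.21-0.16j), (0.19+0j), (-0.12+0j), (-0+0j)]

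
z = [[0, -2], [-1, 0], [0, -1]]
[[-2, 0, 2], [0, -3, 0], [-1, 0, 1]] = z @ [[0, 3, 0], [1, 0, -1]]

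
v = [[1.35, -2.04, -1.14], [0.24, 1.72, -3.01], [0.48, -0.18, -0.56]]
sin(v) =[[1.11, -0.38, -3.07], [0.52, 0.81, -2.28], [0.45, 0.18, -0.97]]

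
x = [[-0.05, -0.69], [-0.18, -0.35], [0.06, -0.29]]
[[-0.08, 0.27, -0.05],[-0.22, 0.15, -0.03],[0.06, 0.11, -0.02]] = x @[[1.17, -0.08, 0.04],[0.03, -0.38, 0.07]]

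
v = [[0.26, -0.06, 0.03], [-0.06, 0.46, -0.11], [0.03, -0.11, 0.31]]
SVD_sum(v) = [[0.03, -0.11, 0.06],[-0.11, 0.39, -0.21],[0.06, -0.21, 0.11]] + [[0.01,-0.02,-0.04], [-0.02,0.05,0.10], [-0.04,0.1,0.2]] + [[0.22, 0.07, 0.01], [0.07, 0.02, 0.00], [0.01, 0.00, 0.0]]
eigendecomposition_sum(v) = [[0.03, -0.11, 0.06],[-0.11, 0.39, -0.21],[0.06, -0.21, 0.11]] + [[0.22, 0.07, 0.01], [0.07, 0.02, 0.0], [0.01, 0.0, 0.00]] + [[0.01, -0.02, -0.04], [-0.02, 0.05, 0.1], [-0.04, 0.10, 0.20]]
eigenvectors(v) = [[0.24, -0.96, -0.17], [-0.86, -0.29, 0.42], [0.45, -0.04, 0.89]]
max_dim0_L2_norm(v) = 0.48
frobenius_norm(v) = 0.64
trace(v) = 1.03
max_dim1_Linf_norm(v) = 0.46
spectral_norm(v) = 0.53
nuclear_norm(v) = 1.03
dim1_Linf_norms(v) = [0.26, 0.46, 0.31]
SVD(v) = [[-0.24, -0.17, 0.96], [0.86, 0.42, 0.29], [-0.45, 0.89, 0.04]] @ diag([0.5345196914579944, 0.2521180171748643, 0.24336229136714135]) @ [[-0.24, 0.86, -0.45], [-0.17, 0.42, 0.89], [0.96, 0.29, 0.04]]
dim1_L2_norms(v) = [0.27, 0.48, 0.33]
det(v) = 0.03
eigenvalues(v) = [0.53, 0.24, 0.25]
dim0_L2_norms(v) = [0.27, 0.48, 0.33]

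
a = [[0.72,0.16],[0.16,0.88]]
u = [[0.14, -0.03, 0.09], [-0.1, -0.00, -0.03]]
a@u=[[0.08,-0.02,0.06],[-0.07,-0.00,-0.01]]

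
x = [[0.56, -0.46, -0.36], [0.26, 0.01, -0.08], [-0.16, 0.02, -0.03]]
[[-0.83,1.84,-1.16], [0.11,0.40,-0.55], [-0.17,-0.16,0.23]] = x @ [[0.92, 1.09, -1.73], [1.47, -1.43, -0.52], [1.85, -1.58, 1.20]]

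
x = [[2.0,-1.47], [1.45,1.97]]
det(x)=6.071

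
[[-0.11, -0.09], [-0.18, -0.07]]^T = [[-0.11,  -0.18], [-0.09,  -0.07]]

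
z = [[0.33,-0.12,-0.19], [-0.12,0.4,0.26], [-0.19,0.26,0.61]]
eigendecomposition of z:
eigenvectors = [[0.38, -0.86, 0.34], [-0.51, -0.50, -0.69], [-0.77, -0.09, 0.63]]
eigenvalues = [0.88, 0.24, 0.22]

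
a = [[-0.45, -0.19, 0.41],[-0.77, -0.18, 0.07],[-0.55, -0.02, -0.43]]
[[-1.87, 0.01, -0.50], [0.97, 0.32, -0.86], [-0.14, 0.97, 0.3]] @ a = [[1.11, 0.36, -0.55],[-0.21, -0.22, 0.79],[-0.85, -0.15, -0.12]]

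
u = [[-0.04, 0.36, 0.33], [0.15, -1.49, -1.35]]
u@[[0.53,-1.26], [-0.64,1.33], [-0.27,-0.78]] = [[-0.34, 0.27], [1.40, -1.12]]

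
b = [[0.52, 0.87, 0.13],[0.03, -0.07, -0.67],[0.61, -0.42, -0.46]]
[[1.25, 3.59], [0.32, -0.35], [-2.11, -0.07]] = b @ [[-2.15,2.08],[2.85,2.83],[-0.87,0.32]]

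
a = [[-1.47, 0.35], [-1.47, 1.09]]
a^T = [[-1.47, -1.47], [0.35, 1.09]]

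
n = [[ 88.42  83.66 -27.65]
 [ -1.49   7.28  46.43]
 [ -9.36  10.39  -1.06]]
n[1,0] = -1.49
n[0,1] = 83.66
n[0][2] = -27.65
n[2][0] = -9.36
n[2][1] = 10.39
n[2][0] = -9.36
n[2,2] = -1.06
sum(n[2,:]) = -0.029999999999998916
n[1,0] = -1.49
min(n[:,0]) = -9.36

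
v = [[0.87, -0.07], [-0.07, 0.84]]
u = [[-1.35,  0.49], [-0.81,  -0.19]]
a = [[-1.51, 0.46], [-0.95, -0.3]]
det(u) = 0.65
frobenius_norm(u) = 1.66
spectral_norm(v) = 0.93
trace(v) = 1.71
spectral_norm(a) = 1.80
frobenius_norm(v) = 1.21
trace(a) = -1.81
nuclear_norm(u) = 2.02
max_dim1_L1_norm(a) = 1.97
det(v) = 0.73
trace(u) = -1.54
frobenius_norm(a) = 1.87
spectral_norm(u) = 1.61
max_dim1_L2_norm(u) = 1.44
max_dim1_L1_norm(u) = 1.84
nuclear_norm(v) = 1.71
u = a @ v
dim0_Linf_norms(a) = [1.51, 0.46]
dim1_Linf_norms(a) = [1.51, 0.95]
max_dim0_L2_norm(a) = 1.78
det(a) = 0.89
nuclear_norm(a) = 2.29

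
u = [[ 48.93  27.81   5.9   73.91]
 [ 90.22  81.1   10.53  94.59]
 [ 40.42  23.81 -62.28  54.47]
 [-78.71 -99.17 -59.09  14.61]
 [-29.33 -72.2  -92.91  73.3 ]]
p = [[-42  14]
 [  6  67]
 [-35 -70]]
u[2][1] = 23.81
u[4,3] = 73.3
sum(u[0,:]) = 156.55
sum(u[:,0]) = 71.53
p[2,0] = -35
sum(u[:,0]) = 71.53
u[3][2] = -59.09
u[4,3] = 73.3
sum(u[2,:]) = 56.42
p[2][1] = -70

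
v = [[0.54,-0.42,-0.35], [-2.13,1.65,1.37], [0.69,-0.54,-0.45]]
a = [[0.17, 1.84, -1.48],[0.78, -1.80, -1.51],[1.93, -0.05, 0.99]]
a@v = [[-4.85, 3.76, 3.13], [3.21, -2.48, -2.06], [1.83, -1.43, -1.19]]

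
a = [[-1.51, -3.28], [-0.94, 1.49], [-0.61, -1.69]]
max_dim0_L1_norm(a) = 6.46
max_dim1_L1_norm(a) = 4.79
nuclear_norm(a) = 5.59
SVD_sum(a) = [[-1.13, -3.41], [0.35, 1.06], [-0.57, -1.7]] + [[-0.38, 0.13], [-1.29, 0.43], [-0.04, 0.01]]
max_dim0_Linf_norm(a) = 3.28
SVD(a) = [[0.86,0.28], [-0.27,0.96], [0.43,0.03]] @ diag([4.16588705670398, 1.419783445031758]) @ [[-0.31, -0.95], [-0.95, 0.31]]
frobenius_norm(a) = 4.40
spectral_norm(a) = 4.17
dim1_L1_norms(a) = [4.79, 2.43, 2.3]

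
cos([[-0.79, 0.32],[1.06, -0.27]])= [[0.57, 0.15], [0.5, 0.82]]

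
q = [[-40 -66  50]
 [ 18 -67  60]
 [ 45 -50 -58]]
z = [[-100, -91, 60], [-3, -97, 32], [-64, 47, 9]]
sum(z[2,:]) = -8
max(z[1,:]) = 32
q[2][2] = -58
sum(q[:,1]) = -183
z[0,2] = 60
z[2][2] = 9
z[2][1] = 47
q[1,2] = 60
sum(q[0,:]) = -56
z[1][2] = 32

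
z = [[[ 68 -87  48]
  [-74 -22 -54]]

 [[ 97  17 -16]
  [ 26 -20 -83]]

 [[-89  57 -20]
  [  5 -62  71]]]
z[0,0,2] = 48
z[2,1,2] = 71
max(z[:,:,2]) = 71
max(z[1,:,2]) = -16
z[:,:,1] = [[-87, -22], [17, -20], [57, -62]]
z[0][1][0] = -74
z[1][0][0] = 97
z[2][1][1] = -62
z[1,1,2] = -83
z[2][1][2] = 71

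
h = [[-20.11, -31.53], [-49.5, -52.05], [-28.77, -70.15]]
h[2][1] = -70.15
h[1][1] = -52.05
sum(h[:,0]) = -98.38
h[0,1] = -31.53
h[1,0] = -49.5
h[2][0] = -28.77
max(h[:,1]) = -31.53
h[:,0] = [-20.11, -49.5, -28.77]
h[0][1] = -31.53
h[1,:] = [-49.5, -52.05]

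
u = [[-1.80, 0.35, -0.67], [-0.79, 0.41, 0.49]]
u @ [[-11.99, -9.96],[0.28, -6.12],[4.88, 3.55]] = [[18.41,13.41],  [11.98,7.1]]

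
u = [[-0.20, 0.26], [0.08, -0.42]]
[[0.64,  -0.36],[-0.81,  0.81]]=u@[[-0.89, -0.97], [1.77, -2.12]]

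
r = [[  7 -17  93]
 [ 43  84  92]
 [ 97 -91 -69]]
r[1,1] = 84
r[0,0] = 7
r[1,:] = [43, 84, 92]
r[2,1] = -91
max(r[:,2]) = 93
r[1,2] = 92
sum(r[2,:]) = -63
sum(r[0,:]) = 83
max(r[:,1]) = 84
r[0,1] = -17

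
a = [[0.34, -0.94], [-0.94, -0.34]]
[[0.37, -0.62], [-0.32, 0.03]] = a @ [[0.43, -0.24], [-0.24, 0.57]]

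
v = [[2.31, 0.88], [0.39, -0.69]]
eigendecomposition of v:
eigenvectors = [[0.99, -0.27], [0.12, 0.96]]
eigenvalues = [2.42, -0.8]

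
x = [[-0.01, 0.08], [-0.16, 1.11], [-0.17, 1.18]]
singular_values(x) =[1.64, 0.0]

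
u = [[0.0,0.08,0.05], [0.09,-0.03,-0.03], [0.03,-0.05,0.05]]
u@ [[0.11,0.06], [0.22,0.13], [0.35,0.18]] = [[0.04, 0.02], [-0.01, -0.00], [0.01, 0.0]]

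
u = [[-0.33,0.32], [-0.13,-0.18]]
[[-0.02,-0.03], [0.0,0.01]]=u@[[0.02, 0.03], [-0.04, -0.05]]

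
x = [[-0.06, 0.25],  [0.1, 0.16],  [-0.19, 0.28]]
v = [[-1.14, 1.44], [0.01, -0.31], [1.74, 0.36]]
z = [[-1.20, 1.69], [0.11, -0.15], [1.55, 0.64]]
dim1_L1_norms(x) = [0.31, 0.26, 0.47]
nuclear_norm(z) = 3.73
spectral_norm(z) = 2.16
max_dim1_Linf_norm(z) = 1.69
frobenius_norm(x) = 0.46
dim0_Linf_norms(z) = [1.55, 1.69]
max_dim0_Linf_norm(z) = 1.69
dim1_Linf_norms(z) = [1.69, 0.15, 1.55]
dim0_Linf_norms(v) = [1.74, 1.44]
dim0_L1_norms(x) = [0.35, 0.69]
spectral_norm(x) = 0.43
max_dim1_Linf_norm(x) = 0.28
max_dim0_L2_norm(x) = 0.41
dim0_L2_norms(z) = [1.96, 1.81]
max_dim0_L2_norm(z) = 1.96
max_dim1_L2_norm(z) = 2.07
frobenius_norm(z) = 2.67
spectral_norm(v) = 2.18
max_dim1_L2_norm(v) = 1.84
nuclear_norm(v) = 3.55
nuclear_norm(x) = 0.60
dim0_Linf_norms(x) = [0.19, 0.28]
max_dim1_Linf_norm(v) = 1.74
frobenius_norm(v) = 2.57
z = x + v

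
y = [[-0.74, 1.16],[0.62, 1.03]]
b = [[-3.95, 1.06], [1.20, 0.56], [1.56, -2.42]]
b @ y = [[3.58, -3.49], [-0.54, 1.97], [-2.65, -0.68]]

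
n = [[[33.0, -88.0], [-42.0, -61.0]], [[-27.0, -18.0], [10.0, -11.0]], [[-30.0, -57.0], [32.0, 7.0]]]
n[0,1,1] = -61.0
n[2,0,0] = -30.0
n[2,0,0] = -30.0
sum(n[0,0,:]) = -55.0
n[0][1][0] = -42.0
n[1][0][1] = -18.0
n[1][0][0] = -27.0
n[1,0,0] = -27.0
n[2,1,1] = 7.0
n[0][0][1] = -88.0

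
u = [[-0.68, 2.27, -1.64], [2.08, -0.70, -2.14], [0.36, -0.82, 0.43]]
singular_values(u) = [3.11, 3.0, 0.0]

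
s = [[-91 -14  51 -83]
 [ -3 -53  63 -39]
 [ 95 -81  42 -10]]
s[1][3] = -39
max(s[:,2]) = 63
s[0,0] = -91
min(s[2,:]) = -81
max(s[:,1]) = -14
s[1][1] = -53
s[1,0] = -3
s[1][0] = -3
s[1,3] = -39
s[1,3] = -39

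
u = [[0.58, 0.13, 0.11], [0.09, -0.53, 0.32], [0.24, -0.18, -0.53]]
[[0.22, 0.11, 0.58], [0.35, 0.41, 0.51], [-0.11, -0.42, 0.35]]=u @ [[0.36,0.07,1.14],[-0.31,-0.22,-0.70],[0.47,0.9,0.10]]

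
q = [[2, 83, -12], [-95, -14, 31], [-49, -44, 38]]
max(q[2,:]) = 38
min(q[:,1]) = -44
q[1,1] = -14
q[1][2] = 31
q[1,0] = -95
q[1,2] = 31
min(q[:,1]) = -44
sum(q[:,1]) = 25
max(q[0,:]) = 83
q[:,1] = [83, -14, -44]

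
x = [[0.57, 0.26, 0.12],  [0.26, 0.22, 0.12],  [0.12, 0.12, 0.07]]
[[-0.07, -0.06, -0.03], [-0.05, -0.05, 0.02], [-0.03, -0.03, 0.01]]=x @ [[-0.07, 0.01, -0.19], [-0.03, -0.14, 0.25], [-0.21, -0.21, 0.11]]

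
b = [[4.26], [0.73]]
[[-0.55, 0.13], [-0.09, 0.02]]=b@[[-0.13,0.03]]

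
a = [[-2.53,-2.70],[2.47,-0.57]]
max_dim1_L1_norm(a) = 5.23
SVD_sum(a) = [[-3.02, -1.95],[1.48, 0.96]] + [[0.49, -0.75],[0.99, -1.53]]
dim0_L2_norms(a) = [3.54, 2.76]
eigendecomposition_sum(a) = [[-1.27+0.88j, (-1.35-0.88j)], [(1.24+0.8j), (-0.28+1.51j)]] + [[-1.27-0.88j,(-1.35+0.88j)], [(1.23-0.8j),-0.29-1.51j]]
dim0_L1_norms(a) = [5.0, 3.27]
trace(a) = -3.10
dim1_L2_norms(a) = [3.7, 2.53]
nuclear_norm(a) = 6.03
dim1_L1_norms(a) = [5.23, 3.04]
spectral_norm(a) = 4.00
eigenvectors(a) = [[0.72+0.00j, (0.72-0j)],[-0.26-0.64j, (-0.26+0.64j)]]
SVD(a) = [[-0.9,0.44], [0.44,0.9]] @ diag([4.000812134798597, 2.0273633769130517]) @ [[0.84, 0.54], [0.54, -0.84]]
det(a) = 8.11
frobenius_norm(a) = 4.49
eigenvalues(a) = [(-1.55+2.39j), (-1.55-2.39j)]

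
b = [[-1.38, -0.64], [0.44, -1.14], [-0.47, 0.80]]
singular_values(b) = [1.53, 1.52]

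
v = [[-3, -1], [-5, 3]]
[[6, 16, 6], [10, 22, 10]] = v @ [[-2, -5, -2], [0, -1, 0]]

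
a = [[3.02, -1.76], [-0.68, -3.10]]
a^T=[[3.02, -0.68], [-1.76, -3.10]]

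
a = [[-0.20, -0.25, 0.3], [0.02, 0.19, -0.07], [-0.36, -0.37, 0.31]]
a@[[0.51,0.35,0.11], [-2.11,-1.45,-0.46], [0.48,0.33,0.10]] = [[0.57, 0.39, 0.12],[-0.42, -0.29, -0.09],[0.75, 0.51, 0.16]]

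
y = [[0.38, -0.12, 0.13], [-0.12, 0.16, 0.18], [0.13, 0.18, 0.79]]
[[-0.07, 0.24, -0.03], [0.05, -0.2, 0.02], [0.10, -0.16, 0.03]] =y@[[-0.34,0.38,-0.13],[-0.23,-0.88,-0.07],[0.23,-0.07,0.08]]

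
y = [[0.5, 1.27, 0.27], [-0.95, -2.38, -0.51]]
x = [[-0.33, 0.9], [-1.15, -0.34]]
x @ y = [[-1.02, -2.56, -0.55], [-0.25, -0.65, -0.14]]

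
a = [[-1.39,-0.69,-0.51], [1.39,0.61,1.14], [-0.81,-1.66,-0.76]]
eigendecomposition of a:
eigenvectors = [[0.77+0.00j,-0.13-0.28j,-0.13+0.28j],[-0.37+0.00j,(0.21+0.63j),(0.21-0.63j)],[-0.52+0.00j,-0.68+0.00j,(-0.68-0j)]]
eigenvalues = [(-0.72+0j), (-0.41+1.19j), (-0.41-1.19j)]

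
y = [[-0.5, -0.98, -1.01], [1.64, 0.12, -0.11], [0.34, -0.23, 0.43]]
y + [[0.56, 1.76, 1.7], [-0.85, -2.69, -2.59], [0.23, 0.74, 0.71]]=[[0.06,0.78,0.69], [0.79,-2.57,-2.7], [0.57,0.51,1.14]]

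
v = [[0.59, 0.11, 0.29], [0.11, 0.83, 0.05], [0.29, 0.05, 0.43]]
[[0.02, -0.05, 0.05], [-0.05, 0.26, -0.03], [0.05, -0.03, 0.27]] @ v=[[0.02,-0.04,0.02], [-0.01,0.21,-0.01], [0.1,-0.01,0.13]]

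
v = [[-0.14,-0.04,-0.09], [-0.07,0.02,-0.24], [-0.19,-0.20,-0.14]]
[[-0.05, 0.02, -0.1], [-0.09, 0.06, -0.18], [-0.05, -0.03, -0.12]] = v @ [[0.17, -0.13, 0.33], [-0.13, 0.40, -0.17], [0.33, -0.17, 0.64]]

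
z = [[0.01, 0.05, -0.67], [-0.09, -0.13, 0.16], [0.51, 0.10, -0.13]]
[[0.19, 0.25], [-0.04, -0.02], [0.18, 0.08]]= z @ [[0.34, 0.14], [-0.28, -0.45], [-0.30, -0.4]]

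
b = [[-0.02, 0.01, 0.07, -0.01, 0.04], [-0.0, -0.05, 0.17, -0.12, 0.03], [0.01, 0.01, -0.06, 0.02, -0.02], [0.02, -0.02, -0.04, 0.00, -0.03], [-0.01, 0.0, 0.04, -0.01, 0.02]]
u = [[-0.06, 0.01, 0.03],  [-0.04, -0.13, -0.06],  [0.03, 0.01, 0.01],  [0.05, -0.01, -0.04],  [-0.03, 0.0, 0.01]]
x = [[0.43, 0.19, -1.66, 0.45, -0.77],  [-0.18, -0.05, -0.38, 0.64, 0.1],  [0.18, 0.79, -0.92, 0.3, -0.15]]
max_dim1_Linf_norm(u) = 0.13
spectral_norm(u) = 0.15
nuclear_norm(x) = 3.57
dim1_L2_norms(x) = [1.94, 0.77, 1.27]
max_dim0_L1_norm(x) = 2.96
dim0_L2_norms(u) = [0.1, 0.13, 0.08]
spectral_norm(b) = 0.24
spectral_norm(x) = 2.27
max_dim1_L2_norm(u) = 0.15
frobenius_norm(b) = 0.25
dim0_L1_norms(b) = [0.06, 0.09, 0.38, 0.16, 0.14]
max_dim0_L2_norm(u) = 0.13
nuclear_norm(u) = 0.27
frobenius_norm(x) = 2.45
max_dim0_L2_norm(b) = 0.2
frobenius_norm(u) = 0.18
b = u @ x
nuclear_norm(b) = 0.33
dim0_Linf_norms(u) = [0.06, 0.13, 0.06]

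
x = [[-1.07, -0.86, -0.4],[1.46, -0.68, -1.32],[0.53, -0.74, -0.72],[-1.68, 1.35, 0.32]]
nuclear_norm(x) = 5.44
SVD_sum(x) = [[-0.16,  0.11,  0.09], [1.51,  -1.0,  -0.84], [0.81,  -0.54,  -0.45], [-1.58,  1.05,  0.87]] + [[-0.92, -0.92, -0.56],  [-0.01, -0.01, -0.01],  [-0.27, -0.27, -0.17],  [-0.06, -0.06, -0.03]] + [[0.01, -0.05, 0.07], [-0.04, 0.33, -0.48], [-0.01, 0.07, -0.1], [-0.05, 0.36, -0.52]]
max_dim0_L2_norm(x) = 2.53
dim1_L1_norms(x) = [2.33, 3.46, 1.99, 3.35]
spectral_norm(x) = 3.09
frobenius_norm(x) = 3.53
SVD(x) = [[-0.07, -0.96, -0.09], [0.65, -0.01, 0.67], [0.35, -0.28, 0.15], [-0.67, -0.06, 0.72]] @ diag([3.0874875704682054, 1.475822593114616, 0.8743387077424785]) @ [[0.76, -0.5, -0.42], [0.65, 0.65, 0.39], [-0.07, 0.57, -0.82]]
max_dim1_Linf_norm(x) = 1.68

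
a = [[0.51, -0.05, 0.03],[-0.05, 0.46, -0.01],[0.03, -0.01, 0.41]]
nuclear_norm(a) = 1.38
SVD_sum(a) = [[0.38,-0.23,0.1], [-0.23,0.14,-0.06], [0.1,-0.06,0.03]] + [[0.09, 0.17, 0.05], [0.17, 0.32, 0.09], [0.05, 0.09, 0.02]] + [[0.04, 0.01, -0.12],[0.01, 0.00, -0.04],[-0.12, -0.04, 0.36]]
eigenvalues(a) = [0.55, 0.43, 0.4]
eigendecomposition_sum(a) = [[0.38, -0.23, 0.1], [-0.23, 0.14, -0.06], [0.1, -0.06, 0.03]] + [[0.09, 0.17, 0.05],[0.17, 0.32, 0.09],[0.05, 0.09, 0.02]] + [[0.04, 0.01, -0.12], [0.01, 0.00, -0.04], [-0.12, -0.04, 0.36]]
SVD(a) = [[-0.84, -0.45, -0.31],[0.5, -0.86, -0.10],[-0.22, -0.24, 0.95]] @ diag([0.5477978890531335, 0.43088780658245784, 0.40131430436440896]) @ [[-0.84, 0.5, -0.22], [-0.45, -0.86, -0.24], [-0.31, -0.10, 0.95]]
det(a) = 0.09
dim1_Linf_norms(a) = [0.51, 0.46, 0.41]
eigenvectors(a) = [[-0.84,0.45,-0.31], [0.5,0.86,-0.10], [-0.22,0.24,0.95]]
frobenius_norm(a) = 0.80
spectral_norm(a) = 0.55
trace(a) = 1.38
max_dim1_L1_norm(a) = 0.59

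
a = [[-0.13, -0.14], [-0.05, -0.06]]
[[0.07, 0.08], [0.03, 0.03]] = a @ [[-0.23, -0.27],  [-0.26, -0.3]]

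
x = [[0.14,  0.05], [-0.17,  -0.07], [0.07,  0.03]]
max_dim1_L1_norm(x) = 0.24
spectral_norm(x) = 0.25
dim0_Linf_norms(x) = [0.17, 0.07]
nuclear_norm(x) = 0.25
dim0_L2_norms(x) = [0.23, 0.09]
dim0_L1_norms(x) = [0.38, 0.15]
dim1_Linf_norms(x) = [0.14, 0.17, 0.07]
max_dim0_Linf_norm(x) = 0.17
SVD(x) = [[-0.60, -0.79], [0.74, -0.48], [-0.31, 0.38]] @ diag([0.24832236798618545, 0.006000129809723884]) @ [[-0.93, -0.37], [-0.37, 0.93]]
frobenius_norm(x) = 0.25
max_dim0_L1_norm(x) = 0.38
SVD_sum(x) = [[0.14,0.05], [-0.17,-0.07], [0.07,0.03]] + [[0.00, -0.00],  [0.0, -0.00],  [-0.00, 0.0]]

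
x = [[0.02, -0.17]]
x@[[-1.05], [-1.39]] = [[0.22]]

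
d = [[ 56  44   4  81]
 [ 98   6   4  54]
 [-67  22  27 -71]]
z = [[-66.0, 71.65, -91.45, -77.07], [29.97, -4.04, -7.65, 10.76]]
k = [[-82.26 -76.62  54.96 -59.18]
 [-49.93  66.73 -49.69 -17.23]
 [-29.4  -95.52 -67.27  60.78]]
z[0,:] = [-66.0, 71.65, -91.45, -77.07]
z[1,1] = -4.04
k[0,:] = [-82.26, -76.62, 54.96, -59.18]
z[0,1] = 71.65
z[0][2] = -91.45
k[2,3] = 60.78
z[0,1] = 71.65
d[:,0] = [56, 98, -67]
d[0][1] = 44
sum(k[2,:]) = -131.41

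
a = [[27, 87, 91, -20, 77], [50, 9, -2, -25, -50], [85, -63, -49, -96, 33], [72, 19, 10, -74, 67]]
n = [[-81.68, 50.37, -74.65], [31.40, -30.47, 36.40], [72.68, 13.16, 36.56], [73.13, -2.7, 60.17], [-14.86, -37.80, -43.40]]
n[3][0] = 73.13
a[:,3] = [-20, -25, -96, -74]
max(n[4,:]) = -14.86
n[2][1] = 13.16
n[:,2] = [-74.65, 36.4, 36.56, 60.17, -43.4]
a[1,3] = -25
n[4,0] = -14.86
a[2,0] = 85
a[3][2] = 10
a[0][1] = 87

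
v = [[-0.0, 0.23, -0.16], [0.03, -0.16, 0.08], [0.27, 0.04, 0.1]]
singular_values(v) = [0.34, 0.28, 0.03]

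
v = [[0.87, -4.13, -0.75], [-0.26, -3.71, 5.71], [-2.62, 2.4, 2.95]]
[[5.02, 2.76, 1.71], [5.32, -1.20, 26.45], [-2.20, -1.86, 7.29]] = v @ [[-0.23, -0.7, 0.90], [-1.28, -0.69, -0.96], [0.09, -0.69, 4.05]]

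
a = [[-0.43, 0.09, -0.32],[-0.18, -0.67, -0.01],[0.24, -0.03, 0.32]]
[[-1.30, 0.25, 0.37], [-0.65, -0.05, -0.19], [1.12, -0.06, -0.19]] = a@[[1.16, -0.94, -0.75],  [0.62, 0.32, 0.48],  [2.68, 0.56, -0.0]]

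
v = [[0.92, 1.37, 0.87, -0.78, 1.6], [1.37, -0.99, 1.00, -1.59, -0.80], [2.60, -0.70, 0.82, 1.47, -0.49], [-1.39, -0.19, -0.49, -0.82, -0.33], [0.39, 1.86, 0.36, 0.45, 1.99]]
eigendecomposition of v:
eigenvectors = [[(0.67+0j),(0.04+0.13j),0.04-0.13j,(-0+0j),-0.22+0.00j], [0.29+0.00j,(-0.76+0j),(-0.76-0j),(-0.71+0j),-0.69+0.00j], [(0.32+0j),(-0.01-0.3j),(-0.01+0.3j),(-0.16+0j),0.27+0.00j], [-0.30+0.00j,-0.14+0.12j,(-0.14-0.12j),(-0.02+0j),0.11+0.00j], [0.52+0.00j,0.51+0.10j,(0.51-0.1j),(0.69+0j),(0.62+0j)]]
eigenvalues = [(3.5+0j), (-0.79+0.52j), (-0.79-0.52j), (-0.03+0j), (0.02+0j)]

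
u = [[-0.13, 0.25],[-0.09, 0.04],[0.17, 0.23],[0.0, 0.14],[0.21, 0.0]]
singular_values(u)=[0.37, 0.31]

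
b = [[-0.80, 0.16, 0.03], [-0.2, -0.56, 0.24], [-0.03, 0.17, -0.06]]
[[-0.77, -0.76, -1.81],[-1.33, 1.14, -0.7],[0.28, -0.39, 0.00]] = b @ [[1.21, 0.59, 2.55], [1.47, -1.95, 1.09], [-1.11, 0.71, 1.76]]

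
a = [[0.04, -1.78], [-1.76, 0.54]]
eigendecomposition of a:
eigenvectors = [[-0.76,0.66], [-0.65,-0.75]]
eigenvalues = [-1.5, 2.08]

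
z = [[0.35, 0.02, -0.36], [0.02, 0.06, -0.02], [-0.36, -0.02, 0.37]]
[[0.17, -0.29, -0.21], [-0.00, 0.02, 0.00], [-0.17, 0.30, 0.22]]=z @ [[0.60, 0.08, -0.69], [-0.21, 0.55, 0.27], [0.11, 0.91, -0.07]]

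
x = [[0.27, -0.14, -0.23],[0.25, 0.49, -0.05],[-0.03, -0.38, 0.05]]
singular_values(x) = [0.66, 0.39, 0.08]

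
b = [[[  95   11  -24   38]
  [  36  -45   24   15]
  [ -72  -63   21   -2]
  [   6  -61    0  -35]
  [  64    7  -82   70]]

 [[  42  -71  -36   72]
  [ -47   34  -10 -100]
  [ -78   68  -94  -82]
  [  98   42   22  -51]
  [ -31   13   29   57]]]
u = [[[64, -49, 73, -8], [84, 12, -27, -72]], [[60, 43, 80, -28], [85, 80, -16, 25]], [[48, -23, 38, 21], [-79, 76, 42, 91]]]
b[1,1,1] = 34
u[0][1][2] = -27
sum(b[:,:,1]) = -65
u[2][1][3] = 91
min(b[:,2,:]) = -94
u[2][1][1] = 76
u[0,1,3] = -72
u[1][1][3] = 25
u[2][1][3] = 91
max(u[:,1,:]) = 91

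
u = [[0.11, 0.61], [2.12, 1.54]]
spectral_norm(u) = 2.66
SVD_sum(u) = [[0.36, 0.28], [2.08, 1.6]] + [[-0.25, 0.33], [0.04, -0.06]]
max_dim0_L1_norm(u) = 2.23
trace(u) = 1.65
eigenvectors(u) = [[-0.70, -0.28], [0.72, -0.96]]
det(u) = -1.12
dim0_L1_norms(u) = [2.23, 2.15]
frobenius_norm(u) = 2.69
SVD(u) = [[-0.17,  -0.98], [-0.98,  0.17]] @ diag([2.659249686654104, 0.42260040703961754]) @ [[-0.79,-0.61], [0.61,-0.79]]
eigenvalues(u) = [-0.52, 2.17]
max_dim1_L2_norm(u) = 2.62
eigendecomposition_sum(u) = [[-0.40, 0.12], [0.41, -0.12]] + [[0.51, 0.49], [1.71, 1.66]]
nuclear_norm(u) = 3.08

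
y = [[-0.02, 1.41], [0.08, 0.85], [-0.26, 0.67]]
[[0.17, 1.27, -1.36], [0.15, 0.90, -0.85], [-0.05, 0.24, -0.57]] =y @ [[0.54, 1.46, -0.30], [0.13, 0.92, -0.97]]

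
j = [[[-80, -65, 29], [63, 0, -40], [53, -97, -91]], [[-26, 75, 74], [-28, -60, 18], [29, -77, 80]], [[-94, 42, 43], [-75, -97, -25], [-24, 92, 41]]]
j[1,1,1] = -60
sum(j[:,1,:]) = -244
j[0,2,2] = -91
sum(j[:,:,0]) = -182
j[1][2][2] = 80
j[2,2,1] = 92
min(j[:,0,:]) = -94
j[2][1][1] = -97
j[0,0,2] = 29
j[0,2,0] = 53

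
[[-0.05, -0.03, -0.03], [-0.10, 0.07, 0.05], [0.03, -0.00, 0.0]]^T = [[-0.05, -0.1, 0.03], [-0.03, 0.07, -0.00], [-0.03, 0.05, 0.00]]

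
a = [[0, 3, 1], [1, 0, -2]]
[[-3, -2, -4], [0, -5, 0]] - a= [[-3, -5, -5], [-1, -5, 2]]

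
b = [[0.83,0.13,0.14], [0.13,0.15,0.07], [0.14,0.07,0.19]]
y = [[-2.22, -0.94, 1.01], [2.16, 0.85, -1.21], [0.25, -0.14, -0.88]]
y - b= [[-3.05, -1.07, 0.87], [2.03, 0.7, -1.28], [0.11, -0.21, -1.07]]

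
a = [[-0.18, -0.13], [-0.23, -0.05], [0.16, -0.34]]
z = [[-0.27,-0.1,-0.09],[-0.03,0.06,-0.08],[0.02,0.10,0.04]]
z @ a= [[0.06, 0.07], [-0.02, 0.03], [-0.02, -0.02]]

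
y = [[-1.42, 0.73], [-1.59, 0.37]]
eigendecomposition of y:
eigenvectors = [[-0.47+0.31j, -0.47-0.31j],[(-0.83+0j), -0.83-0.00j]]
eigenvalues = [(-0.52+0.6j), (-0.52-0.6j)]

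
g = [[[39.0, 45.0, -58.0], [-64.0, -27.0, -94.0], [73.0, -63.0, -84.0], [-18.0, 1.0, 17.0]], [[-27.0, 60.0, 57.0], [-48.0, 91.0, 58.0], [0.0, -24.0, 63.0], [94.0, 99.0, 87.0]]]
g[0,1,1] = -27.0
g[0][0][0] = 39.0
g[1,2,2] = 63.0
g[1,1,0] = -48.0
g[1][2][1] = -24.0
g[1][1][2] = 58.0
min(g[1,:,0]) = -48.0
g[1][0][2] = 57.0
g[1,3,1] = 99.0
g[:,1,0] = [-64.0, -48.0]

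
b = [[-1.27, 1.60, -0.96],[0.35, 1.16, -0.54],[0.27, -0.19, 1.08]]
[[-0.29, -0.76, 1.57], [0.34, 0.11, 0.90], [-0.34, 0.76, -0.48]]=b @[[0.49, 0.44, -0.15], [-0.06, 0.26, 0.69], [-0.45, 0.64, -0.29]]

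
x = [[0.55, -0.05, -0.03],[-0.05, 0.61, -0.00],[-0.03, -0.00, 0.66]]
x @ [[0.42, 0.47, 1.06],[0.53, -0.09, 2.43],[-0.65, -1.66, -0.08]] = [[0.22, 0.31, 0.46], [0.30, -0.08, 1.43], [-0.44, -1.11, -0.08]]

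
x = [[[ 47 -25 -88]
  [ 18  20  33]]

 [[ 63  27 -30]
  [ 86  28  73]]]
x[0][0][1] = -25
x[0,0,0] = 47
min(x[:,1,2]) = 33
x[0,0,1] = -25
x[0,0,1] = -25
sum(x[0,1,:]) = 71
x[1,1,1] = 28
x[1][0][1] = 27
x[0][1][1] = 20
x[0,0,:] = [47, -25, -88]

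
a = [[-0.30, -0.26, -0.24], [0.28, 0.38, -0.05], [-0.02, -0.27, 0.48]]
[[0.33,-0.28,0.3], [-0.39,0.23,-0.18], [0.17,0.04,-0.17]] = a@ [[-0.56, -0.12, 0.07], [-0.62, 0.75, -0.61], [-0.02, 0.50, -0.69]]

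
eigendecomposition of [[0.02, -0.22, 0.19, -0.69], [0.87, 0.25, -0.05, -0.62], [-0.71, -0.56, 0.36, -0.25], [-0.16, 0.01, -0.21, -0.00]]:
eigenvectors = [[(-0.19+0.3j),-0.19-0.30j,-0.41+0.00j,(0.57+0j)], [(0.39+0.47j),(0.39-0.47j),(0.83+0j),(-0.19+0j)], [(-0.67+0j),-0.67-0.00j,0.31+0.00j,(0.58+0j)], [(0.1-0.2j),0.10+0.20j,-0.21+0.00j,(0.55+0j)]]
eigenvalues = [(0.53+0.63j), (0.53-0.63j), (-0.04+0j), (-0.39+0j)]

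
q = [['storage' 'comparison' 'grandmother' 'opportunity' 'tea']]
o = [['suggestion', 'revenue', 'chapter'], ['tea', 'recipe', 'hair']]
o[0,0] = 'suggestion'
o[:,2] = ['chapter', 'hair']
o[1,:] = ['tea', 'recipe', 'hair']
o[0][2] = 'chapter'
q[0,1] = 'comparison'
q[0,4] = 'tea'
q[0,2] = 'grandmother'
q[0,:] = ['storage', 'comparison', 'grandmother', 'opportunity', 'tea']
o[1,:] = ['tea', 'recipe', 'hair']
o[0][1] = 'revenue'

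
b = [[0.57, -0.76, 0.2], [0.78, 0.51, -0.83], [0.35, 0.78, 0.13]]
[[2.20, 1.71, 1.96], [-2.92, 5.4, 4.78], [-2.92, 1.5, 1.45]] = b @[[-0.91, 4.29, 4.28], [-3.43, 0.37, 0.21], [0.56, -2.25, -1.61]]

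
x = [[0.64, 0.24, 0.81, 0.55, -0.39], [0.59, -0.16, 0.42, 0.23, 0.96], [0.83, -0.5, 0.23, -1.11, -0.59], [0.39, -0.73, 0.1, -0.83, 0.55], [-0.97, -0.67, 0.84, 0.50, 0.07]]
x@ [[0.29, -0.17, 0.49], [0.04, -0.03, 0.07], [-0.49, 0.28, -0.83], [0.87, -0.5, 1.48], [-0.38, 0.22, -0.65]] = [[0.42, -0.25, 0.73], [-0.21, 0.12, -0.35], [-0.63, 0.36, -1.08], [-0.90, 0.52, -1.53], [-0.31, 0.19, -0.52]]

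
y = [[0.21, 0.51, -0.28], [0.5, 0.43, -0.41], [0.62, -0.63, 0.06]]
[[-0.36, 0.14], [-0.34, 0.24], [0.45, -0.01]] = y @ [[0.20, -0.12], [-0.47, -0.20], [0.57, -0.95]]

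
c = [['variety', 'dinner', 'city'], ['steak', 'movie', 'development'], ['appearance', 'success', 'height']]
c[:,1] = ['dinner', 'movie', 'success']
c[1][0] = 'steak'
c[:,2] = ['city', 'development', 'height']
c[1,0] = 'steak'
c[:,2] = ['city', 'development', 'height']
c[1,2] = 'development'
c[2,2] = 'height'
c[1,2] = 'development'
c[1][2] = 'development'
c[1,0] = 'steak'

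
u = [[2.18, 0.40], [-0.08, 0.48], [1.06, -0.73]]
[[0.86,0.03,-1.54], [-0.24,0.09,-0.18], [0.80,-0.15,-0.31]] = u @ [[0.47, -0.02, -0.62], [-0.42, 0.18, -0.47]]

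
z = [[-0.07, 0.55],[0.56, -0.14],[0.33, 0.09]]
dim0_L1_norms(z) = [0.96, 0.78]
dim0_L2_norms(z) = [0.65, 0.57]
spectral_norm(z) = 0.69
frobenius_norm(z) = 0.87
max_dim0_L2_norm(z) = 0.65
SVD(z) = [[-0.49, -0.83], [0.8, -0.31], [0.35, -0.46]] @ diag([0.6918300756287297, 0.528177192290188]) @ [[0.86,-0.51], [-0.51,-0.86]]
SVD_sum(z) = [[-0.29, 0.17], [0.48, -0.28], [0.21, -0.12]] + [[0.22,0.38], [0.08,0.14], [0.12,0.21]]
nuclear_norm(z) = 1.22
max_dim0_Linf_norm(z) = 0.56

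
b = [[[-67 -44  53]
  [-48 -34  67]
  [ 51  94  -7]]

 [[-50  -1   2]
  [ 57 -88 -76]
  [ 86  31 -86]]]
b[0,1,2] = 67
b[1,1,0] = 57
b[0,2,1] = 94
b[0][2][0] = 51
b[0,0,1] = -44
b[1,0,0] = -50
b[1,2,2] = -86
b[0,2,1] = 94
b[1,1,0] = 57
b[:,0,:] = [[-67, -44, 53], [-50, -1, 2]]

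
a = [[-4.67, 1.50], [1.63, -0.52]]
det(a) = -0.017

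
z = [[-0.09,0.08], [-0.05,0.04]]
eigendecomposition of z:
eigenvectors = [[-0.85, -0.71], [-0.53, -0.71]]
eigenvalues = [-0.04, -0.01]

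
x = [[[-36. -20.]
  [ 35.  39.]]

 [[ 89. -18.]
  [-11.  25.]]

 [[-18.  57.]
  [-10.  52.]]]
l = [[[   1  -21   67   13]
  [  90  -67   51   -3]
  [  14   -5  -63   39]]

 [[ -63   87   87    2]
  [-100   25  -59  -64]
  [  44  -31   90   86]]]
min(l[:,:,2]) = -63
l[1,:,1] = [87, 25, -31]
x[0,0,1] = -20.0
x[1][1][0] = -11.0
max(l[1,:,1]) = 87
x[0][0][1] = -20.0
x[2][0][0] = -18.0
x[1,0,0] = 89.0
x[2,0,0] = -18.0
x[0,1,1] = 39.0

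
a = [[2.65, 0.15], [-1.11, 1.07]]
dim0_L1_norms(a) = [3.76, 1.22]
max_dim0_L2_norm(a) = 2.87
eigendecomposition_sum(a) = [[2.75, 0.28], [-2.08, -0.21]] + [[-0.10,-0.13], [0.97,1.28]]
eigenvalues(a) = [2.54, 1.18]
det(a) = 3.00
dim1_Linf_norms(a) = [2.65, 1.11]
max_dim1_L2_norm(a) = 2.65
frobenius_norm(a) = 3.07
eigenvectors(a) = [[0.80, -0.1], [-0.6, 0.99]]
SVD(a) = [[-0.91, 0.42], [0.42, 0.91]] @ diag([2.8881890337573064, 1.0394056500154474]) @ [[-0.99, 0.11], [0.11, 0.99]]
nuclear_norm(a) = 3.93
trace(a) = 3.72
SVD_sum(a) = [[2.60,-0.29], [-1.21,0.13]] + [[0.05, 0.44],[0.10, 0.94]]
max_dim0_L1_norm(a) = 3.76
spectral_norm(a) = 2.89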